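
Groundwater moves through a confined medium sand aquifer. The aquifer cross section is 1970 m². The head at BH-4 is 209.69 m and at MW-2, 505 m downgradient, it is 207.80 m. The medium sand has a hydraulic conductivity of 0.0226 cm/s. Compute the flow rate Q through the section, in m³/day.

Convert K: 0.0226 cm/s × 864 = 19.53 m/day.
Hydraulic gradient i = (209.69 − 207.80) / 505 = 1.89 / 505 = 0.003743.
Darcy's law: Q = K · A · i = 19.53 × 1970 × 0.003743 = 144.0 m³/day.

144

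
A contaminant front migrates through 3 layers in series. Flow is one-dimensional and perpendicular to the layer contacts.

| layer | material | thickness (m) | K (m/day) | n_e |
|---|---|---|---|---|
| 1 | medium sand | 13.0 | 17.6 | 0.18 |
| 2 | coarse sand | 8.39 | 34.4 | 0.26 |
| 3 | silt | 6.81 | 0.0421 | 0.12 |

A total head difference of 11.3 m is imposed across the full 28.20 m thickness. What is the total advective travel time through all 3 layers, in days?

76.9

With flow normal to the layers, continuity requires the same specific discharge q through every layer.
Σ(b_i/K_i) = 13.0/17.6 + 8.39/34.4 + 6.81/0.0421 = 162.7 d.
q = Δh / Σ(b_i/K_i) = 11.3 / 162.7 = 0.06944 m/day.
In each layer the seepage velocity is v_i = q/n_i, so the layer transit time is t_i = b_i·n_i / q:
  layer 1 (medium sand): t_1 = 13.0 × 0.18 / 0.06944 = 33.70 d
  layer 2 (coarse sand): t_2 = 8.39 × 0.26 / 0.06944 = 31.42 d
  layer 3 (silt): t_3 = 6.81 × 0.12 / 0.06944 = 11.77 d
Total t = Σ t_i = 76.89 days.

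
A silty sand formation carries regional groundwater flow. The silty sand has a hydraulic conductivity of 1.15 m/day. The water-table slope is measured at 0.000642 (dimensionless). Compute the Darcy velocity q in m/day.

0.000738

Hydraulic gradient i = 0.000642.
Specific discharge q = K · i = 1.150 × 0.0006420 = 0.0007383 m/day.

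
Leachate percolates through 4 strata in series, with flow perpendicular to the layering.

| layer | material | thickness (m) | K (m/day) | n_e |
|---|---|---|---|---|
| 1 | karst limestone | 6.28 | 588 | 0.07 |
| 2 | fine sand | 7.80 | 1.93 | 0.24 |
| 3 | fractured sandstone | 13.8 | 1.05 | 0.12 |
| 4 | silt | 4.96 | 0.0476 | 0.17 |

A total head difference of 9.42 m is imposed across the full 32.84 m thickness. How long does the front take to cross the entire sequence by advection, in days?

62.0

With flow normal to the layers, continuity requires the same specific discharge q through every layer.
Σ(b_i/K_i) = 6.28/588 + 7.80/1.93 + 13.8/1.05 + 4.96/0.0476 = 121.4 d.
q = Δh / Σ(b_i/K_i) = 9.42 / 121.4 = 0.07760 m/day.
In each layer the seepage velocity is v_i = q/n_i, so the layer transit time is t_i = b_i·n_i / q:
  layer 1 (karst limestone): t_1 = 6.28 × 0.07 / 0.07760 = 5.665 d
  layer 2 (fine sand): t_2 = 7.80 × 0.24 / 0.07760 = 24.12 d
  layer 3 (fractured sandstone): t_3 = 13.8 × 0.12 / 0.07760 = 21.34 d
  layer 4 (silt): t_4 = 4.96 × 0.17 / 0.07760 = 10.87 d
Total t = Σ t_i = 62.00 days.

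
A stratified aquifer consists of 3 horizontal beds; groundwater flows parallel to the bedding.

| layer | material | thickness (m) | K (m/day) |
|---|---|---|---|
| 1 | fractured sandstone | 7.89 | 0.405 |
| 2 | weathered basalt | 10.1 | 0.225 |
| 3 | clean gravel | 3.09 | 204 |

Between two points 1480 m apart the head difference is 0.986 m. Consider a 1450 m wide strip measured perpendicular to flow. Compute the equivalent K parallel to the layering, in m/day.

30.2

Flow is parallel to layering, so each bed carries its own Darcy discharge and the transmissivities add.
Σ(K_i·b_i) = 0.405×7.89 + 0.225×10.1 + 204×3.09 = 635.8 m²/day.
Total thickness b = 21.08 m, so K_eq = Σ(K_i·b_i)/b = 30.16 m/day.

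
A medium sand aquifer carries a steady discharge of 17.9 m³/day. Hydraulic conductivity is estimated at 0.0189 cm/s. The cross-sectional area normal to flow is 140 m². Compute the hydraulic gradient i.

0.00783

Convert K: 0.0189 cm/s × 864 = 16.33 m/day.
From Q = K·A·i, i = Q / (K·A) = 17.9 / (16.33 × 140.0) = 0.007830.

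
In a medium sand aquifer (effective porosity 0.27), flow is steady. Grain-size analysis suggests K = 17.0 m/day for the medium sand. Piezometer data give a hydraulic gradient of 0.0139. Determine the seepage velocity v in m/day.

0.875

Hydraulic gradient i = 0.0139.
Darcy flux q = K · i = 17.00 × 0.01390 = 0.2363 m/day.
Seepage velocity v = q / n_e = 0.2363 / 0.27 = 0.8752 m/day.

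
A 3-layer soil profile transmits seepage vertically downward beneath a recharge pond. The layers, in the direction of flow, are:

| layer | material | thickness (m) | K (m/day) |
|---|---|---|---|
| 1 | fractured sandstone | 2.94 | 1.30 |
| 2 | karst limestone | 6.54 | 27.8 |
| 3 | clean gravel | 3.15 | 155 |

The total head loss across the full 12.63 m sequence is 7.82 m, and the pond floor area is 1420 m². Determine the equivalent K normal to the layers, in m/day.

5.02

Flow is perpendicular to layering, so the layers act in series and the equivalent K is the thickness-weighted harmonic mean.
Total thickness L = 2.94 + 6.54 + 3.15 = 12.63 m.
Σ(b_i/K_i) = 2.94/1.30 + 6.54/27.8 + 3.15/155 = 2.517 d.
K_eq = L / Σ(b_i/K_i) = 12.63 / 2.517 = 5.018 m/day.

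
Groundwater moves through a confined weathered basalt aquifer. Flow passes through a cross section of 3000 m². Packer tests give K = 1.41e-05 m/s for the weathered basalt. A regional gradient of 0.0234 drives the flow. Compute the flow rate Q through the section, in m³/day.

85.5

Convert K: 1.41e-05 m/s × 86400 = 1.218 m/day.
Hydraulic gradient i = 0.0234.
Darcy's law: Q = K · A · i = 1.218 × 3000 × 0.02340 = 85.52 m³/day.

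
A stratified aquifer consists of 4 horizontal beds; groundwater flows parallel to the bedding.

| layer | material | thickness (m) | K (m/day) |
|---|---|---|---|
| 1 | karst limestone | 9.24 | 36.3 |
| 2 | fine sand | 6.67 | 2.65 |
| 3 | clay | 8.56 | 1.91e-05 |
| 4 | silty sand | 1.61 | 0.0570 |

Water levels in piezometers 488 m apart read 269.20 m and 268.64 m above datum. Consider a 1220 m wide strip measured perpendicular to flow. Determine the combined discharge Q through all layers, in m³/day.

494

Flow is parallel to layering, so each bed carries its own Darcy discharge and the transmissivities add.
Σ(K_i·b_i) = 36.3×9.24 + 2.65×6.67 + 1.91e-05×8.56 + 0.0570×1.61 = 353.2 m²/day.
Hydraulic gradient i = (269.20 − 268.64) / 488 = 0.56 / 488 = 0.001148.
Q = Σ(K_i·b_i) · W · i = 353.2 × 1220 × 0.001148 = 494.5 m³/day.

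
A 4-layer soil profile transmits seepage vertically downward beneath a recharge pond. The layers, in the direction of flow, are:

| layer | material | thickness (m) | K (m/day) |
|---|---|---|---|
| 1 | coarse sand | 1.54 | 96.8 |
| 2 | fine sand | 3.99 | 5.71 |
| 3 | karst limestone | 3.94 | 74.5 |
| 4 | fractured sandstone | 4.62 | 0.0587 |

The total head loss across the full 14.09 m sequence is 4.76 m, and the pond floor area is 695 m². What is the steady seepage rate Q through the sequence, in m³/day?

41.6

Flow is perpendicular to layering, so the layers act in series and the equivalent K is the thickness-weighted harmonic mean.
Total thickness L = 1.54 + 3.99 + 3.94 + 4.62 = 14.09 m.
Σ(b_i/K_i) = 1.54/96.8 + 3.99/5.71 + 3.94/74.5 + 4.62/0.0587 = 79.47 d.
K_eq = L / Σ(b_i/K_i) = 14.09 / 79.47 = 0.1773 m/day.
Q = K_eq · A · (Δh/L) = 0.1773 × 695 × (4.76/14.09) = 41.63 m³/day.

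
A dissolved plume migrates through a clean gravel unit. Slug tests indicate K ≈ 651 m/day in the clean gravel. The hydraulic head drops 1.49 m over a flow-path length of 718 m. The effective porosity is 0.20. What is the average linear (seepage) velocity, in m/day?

6.75

Hydraulic gradient i = Δh / L = 1.49 / 718 = 0.002075.
Darcy flux q = K · i = 651.0 × 0.002075 = 1.351 m/day.
Seepage velocity v = q / n_e = 1.351 / 0.20 = 6.755 m/day.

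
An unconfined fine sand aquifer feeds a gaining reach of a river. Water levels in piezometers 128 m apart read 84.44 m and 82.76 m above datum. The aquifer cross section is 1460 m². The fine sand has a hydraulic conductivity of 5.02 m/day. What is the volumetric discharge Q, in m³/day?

96.2

Hydraulic gradient i = (84.44 − 82.76) / 128 = 1.68 / 128 = 0.01312.
Darcy's law: Q = K · A · i = 5.020 × 1460 × 0.01312 = 96.20 m³/day.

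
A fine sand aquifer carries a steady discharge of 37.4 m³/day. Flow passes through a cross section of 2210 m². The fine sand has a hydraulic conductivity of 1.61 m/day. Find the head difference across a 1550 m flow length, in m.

16.3

From Q = K·A·i, i = Q / (K·A) = 37.4 / (1.610 × 2210) = 0.01051.
Head loss Δh = i · L = 0.01051 × 1550 = 16.29 m.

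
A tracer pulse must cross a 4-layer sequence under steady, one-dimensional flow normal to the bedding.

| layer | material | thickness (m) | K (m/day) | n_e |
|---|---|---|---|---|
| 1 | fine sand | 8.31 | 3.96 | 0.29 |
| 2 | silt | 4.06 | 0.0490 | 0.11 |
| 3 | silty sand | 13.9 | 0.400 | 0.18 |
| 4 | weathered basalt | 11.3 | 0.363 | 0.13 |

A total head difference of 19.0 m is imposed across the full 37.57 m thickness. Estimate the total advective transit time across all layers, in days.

54.2

With flow normal to the layers, continuity requires the same specific discharge q through every layer.
Σ(b_i/K_i) = 8.31/3.96 + 4.06/0.0490 + 13.9/0.400 + 11.3/0.363 = 150.8 d.
q = Δh / Σ(b_i/K_i) = 19.0 / 150.8 = 0.1260 m/day.
In each layer the seepage velocity is v_i = q/n_i, so the layer transit time is t_i = b_i·n_i / q:
  layer 1 (fine sand): t_1 = 8.31 × 0.29 / 0.1260 = 19.13 d
  layer 2 (silt): t_2 = 4.06 × 0.11 / 0.1260 = 3.545 d
  layer 3 (silty sand): t_3 = 13.9 × 0.18 / 0.1260 = 19.86 d
  layer 4 (weathered basalt): t_4 = 11.3 × 0.13 / 0.1260 = 11.66 d
Total t = Σ t_i = 54.20 days.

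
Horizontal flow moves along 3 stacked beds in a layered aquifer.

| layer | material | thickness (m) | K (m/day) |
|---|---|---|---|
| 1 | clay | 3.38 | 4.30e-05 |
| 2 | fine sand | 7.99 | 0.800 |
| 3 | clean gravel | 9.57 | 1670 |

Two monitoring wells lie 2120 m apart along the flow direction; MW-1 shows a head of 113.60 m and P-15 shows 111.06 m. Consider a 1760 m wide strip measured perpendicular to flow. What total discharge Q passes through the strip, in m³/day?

33700

Flow is parallel to layering, so each bed carries its own Darcy discharge and the transmissivities add.
Σ(K_i·b_i) = 4.30e-05×3.38 + 0.800×7.99 + 1670×9.57 = 15988 m²/day.
Hydraulic gradient i = (113.60 − 111.06) / 2120 = 2.54 / 2120 = 0.001198.
Q = Σ(K_i·b_i) · W · i = 15988 × 1760 × 0.001198 = 33714 m³/day.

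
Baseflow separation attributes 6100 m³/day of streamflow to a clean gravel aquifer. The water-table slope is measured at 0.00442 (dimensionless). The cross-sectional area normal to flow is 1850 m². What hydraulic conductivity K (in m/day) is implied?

746

Hydraulic gradient i = 0.00442.
From Q = K·A·i, K = Q / (A·i) = 6100 / (1850 × 0.004420) = 746.0 m/day.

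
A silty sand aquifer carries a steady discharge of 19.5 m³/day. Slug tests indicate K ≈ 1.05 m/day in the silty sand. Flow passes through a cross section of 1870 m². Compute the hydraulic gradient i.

0.00993

From Q = K·A·i, i = Q / (K·A) = 19.5 / (1.050 × 1870) = 0.009931.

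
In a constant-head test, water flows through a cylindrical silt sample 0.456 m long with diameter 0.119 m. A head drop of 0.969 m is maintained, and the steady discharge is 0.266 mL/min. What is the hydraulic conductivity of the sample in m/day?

Cross-sectional area A = π·(d/2)² = π × (0.119/2)² = 0.01112 m².
Convert discharge: 0.266 mL/min = 4.433e-09 m³/s.
Darcy's law rearranged: K = Q·L / (A·Δh) = 4.433e-09 × 0.456 / (0.01112 × 0.969) = 1.876e-07 m/s = 0.01621 m/day.

0.0162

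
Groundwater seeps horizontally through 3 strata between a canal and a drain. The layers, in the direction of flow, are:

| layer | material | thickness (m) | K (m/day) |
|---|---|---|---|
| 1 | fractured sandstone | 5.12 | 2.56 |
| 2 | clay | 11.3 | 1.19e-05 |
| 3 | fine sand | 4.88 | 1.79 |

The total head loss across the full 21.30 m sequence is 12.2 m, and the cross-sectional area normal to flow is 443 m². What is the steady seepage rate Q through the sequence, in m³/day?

0.00569

Flow is perpendicular to layering, so the layers act in series and the equivalent K is the thickness-weighted harmonic mean.
Total thickness L = 5.12 + 11.3 + 4.88 = 21.30 m.
Σ(b_i/K_i) = 5.12/2.56 + 11.3/1.19e-05 + 4.88/1.79 = 9.496e+05 d.
K_eq = L / Σ(b_i/K_i) = 21.30 / 9.496e+05 = 2.243e-05 m/day.
Q = K_eq · A · (Δh/L) = 2.243e-05 × 443 × (12.2/21.30) = 0.005692 m³/day.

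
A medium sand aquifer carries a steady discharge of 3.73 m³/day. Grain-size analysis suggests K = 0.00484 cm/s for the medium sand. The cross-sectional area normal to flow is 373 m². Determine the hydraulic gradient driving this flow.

Convert K: 0.00484 cm/s × 864 = 4.182 m/day.
From Q = K·A·i, i = Q / (K·A) = 3.73 / (4.182 × 373.0) = 0.002391.

0.00239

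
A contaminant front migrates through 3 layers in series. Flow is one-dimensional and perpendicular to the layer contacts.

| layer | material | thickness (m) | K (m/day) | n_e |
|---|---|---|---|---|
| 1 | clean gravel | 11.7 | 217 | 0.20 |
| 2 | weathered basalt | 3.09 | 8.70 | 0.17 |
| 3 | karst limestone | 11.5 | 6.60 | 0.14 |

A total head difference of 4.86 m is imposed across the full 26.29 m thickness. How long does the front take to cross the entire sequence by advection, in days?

With flow normal to the layers, continuity requires the same specific discharge q through every layer.
Σ(b_i/K_i) = 11.7/217 + 3.09/8.70 + 11.5/6.60 = 2.152 d.
q = Δh / Σ(b_i/K_i) = 4.86 / 2.152 = 2.259 m/day.
In each layer the seepage velocity is v_i = q/n_i, so the layer transit time is t_i = b_i·n_i / q:
  layer 1 (clean gravel): t_1 = 11.7 × 0.20 / 2.259 = 1.036 d
  layer 2 (weathered basalt): t_2 = 3.09 × 0.17 / 2.259 = 0.2325 d
  layer 3 (karst limestone): t_3 = 11.5 × 0.14 / 2.259 = 0.7127 d
Total t = Σ t_i = 1.981 days.

1.98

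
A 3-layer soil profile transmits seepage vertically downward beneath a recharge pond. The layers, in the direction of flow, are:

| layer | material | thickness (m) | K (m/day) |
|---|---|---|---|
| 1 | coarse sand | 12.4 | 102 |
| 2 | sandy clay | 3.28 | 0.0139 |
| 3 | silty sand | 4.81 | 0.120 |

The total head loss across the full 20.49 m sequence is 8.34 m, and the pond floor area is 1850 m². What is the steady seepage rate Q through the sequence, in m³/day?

55.9

Flow is perpendicular to layering, so the layers act in series and the equivalent K is the thickness-weighted harmonic mean.
Total thickness L = 12.4 + 3.28 + 4.81 = 20.49 m.
Σ(b_i/K_i) = 12.4/102 + 3.28/0.0139 + 4.81/0.120 = 276.2 d.
K_eq = L / Σ(b_i/K_i) = 20.49 / 276.2 = 0.07419 m/day.
Q = K_eq · A · (Δh/L) = 0.07419 × 1850 × (8.34/20.49) = 55.87 m³/day.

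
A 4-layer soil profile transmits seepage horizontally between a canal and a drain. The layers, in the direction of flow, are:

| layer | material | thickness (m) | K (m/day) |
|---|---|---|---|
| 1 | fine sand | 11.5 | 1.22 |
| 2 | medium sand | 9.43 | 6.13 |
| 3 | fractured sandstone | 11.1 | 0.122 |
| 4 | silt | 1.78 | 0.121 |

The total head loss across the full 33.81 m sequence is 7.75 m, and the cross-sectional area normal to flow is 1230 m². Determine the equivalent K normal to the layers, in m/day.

0.290

Flow is perpendicular to layering, so the layers act in series and the equivalent K is the thickness-weighted harmonic mean.
Total thickness L = 11.5 + 9.43 + 11.1 + 1.78 = 33.81 m.
Σ(b_i/K_i) = 11.5/1.22 + 9.43/6.13 + 11.1/0.122 + 1.78/0.121 = 116.7 d.
K_eq = L / Σ(b_i/K_i) = 33.81 / 116.7 = 0.2898 m/day.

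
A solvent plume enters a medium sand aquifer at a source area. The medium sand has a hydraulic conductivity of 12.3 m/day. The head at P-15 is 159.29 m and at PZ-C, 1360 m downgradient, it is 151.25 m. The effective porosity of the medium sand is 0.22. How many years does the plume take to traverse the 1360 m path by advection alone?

11.3

Hydraulic gradient i = (159.29 − 151.25) / 1360 = 8.04 / 1360 = 0.005912.
Darcy flux q = K · i = 12.30 × 0.005912 = 0.07271 m/day.
Seepage velocity v = q / n_e = 0.07271 / 0.22 = 0.3305 m/day.
Travel time t = L / v = 1360 / 0.3305 = 4115 days = 11.27 years.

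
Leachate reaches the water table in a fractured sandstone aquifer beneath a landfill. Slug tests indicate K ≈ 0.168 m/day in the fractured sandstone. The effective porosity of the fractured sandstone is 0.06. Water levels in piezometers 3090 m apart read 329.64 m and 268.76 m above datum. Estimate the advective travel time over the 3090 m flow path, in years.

153

Hydraulic gradient i = (329.64 − 268.76) / 3090 = 60.88 / 3090 = 0.01970.
Darcy flux q = K · i = 0.1680 × 0.01970 = 0.003310 m/day.
Seepage velocity v = q / n_e = 0.003310 / 0.06 = 0.05517 m/day.
Travel time t = L / v = 3090 / 0.05517 = 56012 days = 153.4 years.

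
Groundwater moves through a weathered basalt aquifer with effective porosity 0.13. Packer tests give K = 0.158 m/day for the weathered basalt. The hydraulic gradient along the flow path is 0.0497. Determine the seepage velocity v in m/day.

Hydraulic gradient i = 0.0497.
Darcy flux q = K · i = 0.1580 × 0.04970 = 0.007853 m/day.
Seepage velocity v = q / n_e = 0.007853 / 0.13 = 0.06040 m/day.

0.0604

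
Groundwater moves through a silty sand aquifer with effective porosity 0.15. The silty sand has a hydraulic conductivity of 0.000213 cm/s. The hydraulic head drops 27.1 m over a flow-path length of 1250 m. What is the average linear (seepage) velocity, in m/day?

Convert K: 0.000213 cm/s × 864 = 0.1840 m/day.
Hydraulic gradient i = Δh / L = 27.1 / 1250 = 0.02168.
Darcy flux q = K · i = 0.1840 × 0.02168 = 0.003990 m/day.
Seepage velocity v = q / n_e = 0.003990 / 0.15 = 0.02660 m/day.

0.0266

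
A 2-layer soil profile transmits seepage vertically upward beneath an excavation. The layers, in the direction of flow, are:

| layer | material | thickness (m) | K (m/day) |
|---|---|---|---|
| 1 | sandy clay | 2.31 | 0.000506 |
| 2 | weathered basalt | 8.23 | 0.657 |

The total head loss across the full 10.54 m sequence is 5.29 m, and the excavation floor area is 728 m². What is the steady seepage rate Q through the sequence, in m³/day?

Flow is perpendicular to layering, so the layers act in series and the equivalent K is the thickness-weighted harmonic mean.
Total thickness L = 2.31 + 8.23 = 10.54 m.
Σ(b_i/K_i) = 2.31/0.000506 + 8.23/0.657 = 4578 d.
K_eq = L / Σ(b_i/K_i) = 10.54 / 4578 = 0.002302 m/day.
Q = K_eq · A · (Δh/L) = 0.002302 × 728 × (5.29/10.54) = 0.8413 m³/day.

0.841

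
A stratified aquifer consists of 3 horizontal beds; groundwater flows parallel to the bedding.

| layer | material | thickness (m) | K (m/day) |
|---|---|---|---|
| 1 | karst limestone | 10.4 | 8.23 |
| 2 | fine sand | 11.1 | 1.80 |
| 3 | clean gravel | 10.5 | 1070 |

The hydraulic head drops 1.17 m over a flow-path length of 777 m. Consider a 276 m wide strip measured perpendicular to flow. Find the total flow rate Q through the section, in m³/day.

Flow is parallel to layering, so each bed carries its own Darcy discharge and the transmissivities add.
Σ(K_i·b_i) = 8.23×10.4 + 1.80×11.1 + 1070×10.5 = 11341 m²/day.
Hydraulic gradient i = Δh / L = 1.17 / 777 = 0.001506.
Q = Σ(K_i·b_i) · W · i = 11341 × 276 × 0.001506 = 4713 m³/day.

4710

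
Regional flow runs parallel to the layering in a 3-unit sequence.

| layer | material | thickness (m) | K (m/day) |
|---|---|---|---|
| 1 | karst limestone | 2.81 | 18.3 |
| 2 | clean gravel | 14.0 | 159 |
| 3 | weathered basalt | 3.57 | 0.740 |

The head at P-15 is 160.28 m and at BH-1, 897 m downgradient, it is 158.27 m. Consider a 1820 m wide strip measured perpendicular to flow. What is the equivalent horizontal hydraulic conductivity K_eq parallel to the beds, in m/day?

Flow is parallel to layering, so each bed carries its own Darcy discharge and the transmissivities add.
Σ(K_i·b_i) = 18.3×2.81 + 159×14.0 + 0.740×3.57 = 2280 m²/day.
Total thickness b = 20.38 m, so K_eq = Σ(K_i·b_i)/b = 111.9 m/day.

112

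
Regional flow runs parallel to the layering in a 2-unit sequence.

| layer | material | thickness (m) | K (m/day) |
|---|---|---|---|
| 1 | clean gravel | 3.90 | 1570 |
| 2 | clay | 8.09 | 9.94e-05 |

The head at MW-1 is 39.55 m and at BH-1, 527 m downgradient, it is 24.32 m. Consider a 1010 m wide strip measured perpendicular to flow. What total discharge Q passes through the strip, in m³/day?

179000

Flow is parallel to layering, so each bed carries its own Darcy discharge and the transmissivities add.
Σ(K_i·b_i) = 1570×3.90 + 9.94e-05×8.09 = 6123 m²/day.
Hydraulic gradient i = (39.55 − 24.32) / 527 = 15.23 / 527 = 0.02890.
Q = Σ(K_i·b_i) · W · i = 6123 × 1010 × 0.02890 = 1.787e+05 m³/day.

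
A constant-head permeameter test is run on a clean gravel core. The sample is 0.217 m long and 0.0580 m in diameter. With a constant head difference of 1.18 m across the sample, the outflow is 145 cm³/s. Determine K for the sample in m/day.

872

Cross-sectional area A = π·(d/2)² = π × (0.0580/2)² = 0.002642 m².
Convert discharge: 145 cm³/s = 0.0001450 m³/s.
Darcy's law rearranged: K = Q·L / (A·Δh) = 0.0001450 × 0.217 / (0.002642 × 1.18) = 0.01009 m/s = 872.0 m/day.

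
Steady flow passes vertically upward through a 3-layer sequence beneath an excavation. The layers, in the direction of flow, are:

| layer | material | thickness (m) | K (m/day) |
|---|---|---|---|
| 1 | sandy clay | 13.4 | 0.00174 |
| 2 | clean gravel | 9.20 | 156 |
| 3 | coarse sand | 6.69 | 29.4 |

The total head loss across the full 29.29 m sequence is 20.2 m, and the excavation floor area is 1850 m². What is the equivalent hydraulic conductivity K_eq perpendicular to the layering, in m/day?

0.00380

Flow is perpendicular to layering, so the layers act in series and the equivalent K is the thickness-weighted harmonic mean.
Total thickness L = 13.4 + 9.20 + 6.69 = 29.29 m.
Σ(b_i/K_i) = 13.4/0.00174 + 9.20/156 + 6.69/29.4 = 7701 d.
K_eq = L / Σ(b_i/K_i) = 29.29 / 7701 = 0.003803 m/day.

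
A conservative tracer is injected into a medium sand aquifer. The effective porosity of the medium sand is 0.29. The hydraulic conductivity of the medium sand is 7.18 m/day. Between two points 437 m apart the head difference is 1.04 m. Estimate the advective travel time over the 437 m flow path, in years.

Hydraulic gradient i = Δh / L = 1.04 / 437 = 0.002380.
Darcy flux q = K · i = 7.180 × 0.002380 = 0.01709 m/day.
Seepage velocity v = q / n_e = 0.01709 / 0.29 = 0.05892 m/day.
Travel time t = L / v = 437 / 0.05892 = 7417 days = 20.31 years.

20.3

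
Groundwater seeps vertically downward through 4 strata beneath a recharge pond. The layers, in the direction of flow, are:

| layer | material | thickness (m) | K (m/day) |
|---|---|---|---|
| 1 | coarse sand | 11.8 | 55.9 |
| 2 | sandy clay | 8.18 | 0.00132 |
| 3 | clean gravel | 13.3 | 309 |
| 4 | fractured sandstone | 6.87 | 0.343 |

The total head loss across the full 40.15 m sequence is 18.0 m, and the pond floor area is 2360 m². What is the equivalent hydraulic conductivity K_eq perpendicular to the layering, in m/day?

0.00646

Flow is perpendicular to layering, so the layers act in series and the equivalent K is the thickness-weighted harmonic mean.
Total thickness L = 11.8 + 8.18 + 13.3 + 6.87 = 40.15 m.
Σ(b_i/K_i) = 11.8/55.9 + 8.18/0.00132 + 13.3/309 + 6.87/0.343 = 6217 d.
K_eq = L / Σ(b_i/K_i) = 40.15 / 6217 = 0.006458 m/day.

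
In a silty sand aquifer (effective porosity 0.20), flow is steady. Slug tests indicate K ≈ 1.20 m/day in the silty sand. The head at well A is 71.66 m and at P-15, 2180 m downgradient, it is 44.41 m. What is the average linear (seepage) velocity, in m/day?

0.0750

Hydraulic gradient i = (71.66 − 44.41) / 2180 = 27.25 / 2180 = 0.01250.
Darcy flux q = K · i = 1.200 × 0.01250 = 0.01500 m/day.
Seepage velocity v = q / n_e = 0.01500 / 0.20 = 0.07500 m/day.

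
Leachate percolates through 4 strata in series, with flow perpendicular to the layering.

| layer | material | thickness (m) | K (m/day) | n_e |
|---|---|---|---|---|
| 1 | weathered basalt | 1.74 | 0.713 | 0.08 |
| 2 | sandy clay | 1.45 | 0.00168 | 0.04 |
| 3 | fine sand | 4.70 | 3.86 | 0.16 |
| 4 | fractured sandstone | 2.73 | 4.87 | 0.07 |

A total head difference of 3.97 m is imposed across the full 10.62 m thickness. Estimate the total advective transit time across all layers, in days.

With flow normal to the layers, continuity requires the same specific discharge q through every layer.
Σ(b_i/K_i) = 1.74/0.713 + 1.45/0.00168 + 4.70/3.86 + 2.73/4.87 = 867.3 d.
q = Δh / Σ(b_i/K_i) = 3.97 / 867.3 = 0.004577 m/day.
In each layer the seepage velocity is v_i = q/n_i, so the layer transit time is t_i = b_i·n_i / q:
  layer 1 (weathered basalt): t_1 = 1.74 × 0.08 / 0.004577 = 30.41 d
  layer 2 (sandy clay): t_2 = 1.45 × 0.04 / 0.004577 = 12.67 d
  layer 3 (fine sand): t_3 = 4.70 × 0.16 / 0.004577 = 164.3 d
  layer 4 (fractured sandstone): t_4 = 2.73 × 0.07 / 0.004577 = 41.75 d
Total t = Σ t_i = 249.1 days.

249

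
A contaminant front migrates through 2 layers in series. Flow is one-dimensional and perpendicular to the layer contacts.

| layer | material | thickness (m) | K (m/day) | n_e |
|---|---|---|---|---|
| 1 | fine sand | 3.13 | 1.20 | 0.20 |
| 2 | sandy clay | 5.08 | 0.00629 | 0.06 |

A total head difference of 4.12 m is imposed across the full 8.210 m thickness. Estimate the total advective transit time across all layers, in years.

With flow normal to the layers, continuity requires the same specific discharge q through every layer.
Σ(b_i/K_i) = 3.13/1.20 + 5.08/0.00629 = 810.2 d.
q = Δh / Σ(b_i/K_i) = 4.12 / 810.2 = 0.005085 m/day.
In each layer the seepage velocity is v_i = q/n_i, so the layer transit time is t_i = b_i·n_i / q:
  layer 1 (fine sand): t_1 = 3.13 × 0.20 / 0.005085 = 123.1 d
  layer 2 (sandy clay): t_2 = 5.08 × 0.06 / 0.005085 = 59.94 d
Total t = Σ t_i = 183.1 days = 0.5012 years.

0.501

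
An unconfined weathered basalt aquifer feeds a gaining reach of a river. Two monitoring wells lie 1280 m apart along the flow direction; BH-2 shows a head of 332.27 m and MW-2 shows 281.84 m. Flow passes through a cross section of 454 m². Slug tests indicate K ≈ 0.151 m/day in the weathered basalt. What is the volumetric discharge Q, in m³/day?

2.70

Hydraulic gradient i = (332.27 − 281.84) / 1280 = 50.43 / 1280 = 0.03940.
Darcy's law: Q = K · A · i = 0.1510 × 454.0 × 0.03940 = 2.701 m³/day.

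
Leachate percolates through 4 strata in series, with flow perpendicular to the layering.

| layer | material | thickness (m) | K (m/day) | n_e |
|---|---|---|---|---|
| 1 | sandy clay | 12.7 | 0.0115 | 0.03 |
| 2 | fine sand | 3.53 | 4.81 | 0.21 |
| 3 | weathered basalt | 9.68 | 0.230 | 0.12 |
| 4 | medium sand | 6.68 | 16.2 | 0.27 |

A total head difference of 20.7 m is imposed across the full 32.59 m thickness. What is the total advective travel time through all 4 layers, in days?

227

With flow normal to the layers, continuity requires the same specific discharge q through every layer.
Σ(b_i/K_i) = 12.7/0.0115 + 3.53/4.81 + 9.68/0.230 + 6.68/16.2 = 1148 d.
q = Δh / Σ(b_i/K_i) = 20.7 / 1148 = 0.01804 m/day.
In each layer the seepage velocity is v_i = q/n_i, so the layer transit time is t_i = b_i·n_i / q:
  layer 1 (sandy clay): t_1 = 12.7 × 0.03 / 0.01804 = 21.12 d
  layer 2 (fine sand): t_2 = 3.53 × 0.21 / 0.01804 = 41.10 d
  layer 3 (weathered basalt): t_3 = 9.68 × 0.12 / 0.01804 = 64.40 d
  layer 4 (medium sand): t_4 = 6.68 × 0.27 / 0.01804 = 99.99 d
Total t = Σ t_i = 226.6 days.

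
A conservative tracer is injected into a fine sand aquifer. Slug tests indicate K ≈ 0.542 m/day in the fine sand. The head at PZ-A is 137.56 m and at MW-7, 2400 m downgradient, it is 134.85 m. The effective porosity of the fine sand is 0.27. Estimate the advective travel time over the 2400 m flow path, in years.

Hydraulic gradient i = (137.56 − 134.85) / 2400 = 2.71 / 2400 = 0.001129.
Darcy flux q = K · i = 0.5420 × 0.001129 = 0.0006120 m/day.
Seepage velocity v = q / n_e = 0.0006120 / 0.27 = 0.002267 m/day.
Travel time t = L / v = 2400 / 0.002267 = 1.059e+06 days = 2899 years.

2900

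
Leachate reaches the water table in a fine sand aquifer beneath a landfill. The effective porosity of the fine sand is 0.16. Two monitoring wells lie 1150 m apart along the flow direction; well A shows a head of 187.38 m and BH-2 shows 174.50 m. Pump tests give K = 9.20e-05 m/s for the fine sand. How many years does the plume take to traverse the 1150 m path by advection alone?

Convert K: 9.20e-05 m/s × 86400 = 7.949 m/day.
Hydraulic gradient i = (187.38 − 174.50) / 1150 = 12.88 / 1150 = 0.01120.
Darcy flux q = K · i = 7.949 × 0.01120 = 0.08903 m/day.
Seepage velocity v = q / n_e = 0.08903 / 0.16 = 0.5564 m/day.
Travel time t = L / v = 1150 / 0.5564 = 2067 days = 5.659 years.

5.66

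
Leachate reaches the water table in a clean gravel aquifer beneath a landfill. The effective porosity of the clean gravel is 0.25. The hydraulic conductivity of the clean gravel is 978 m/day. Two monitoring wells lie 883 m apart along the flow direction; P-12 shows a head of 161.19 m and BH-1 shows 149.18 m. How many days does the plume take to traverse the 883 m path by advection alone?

Hydraulic gradient i = (161.19 − 149.18) / 883 = 12.01 / 883 = 0.01360.
Darcy flux q = K · i = 978.0 × 0.01360 = 13.30 m/day.
Seepage velocity v = q / n_e = 13.30 / 0.25 = 53.21 m/day.
Travel time t = L / v = 883 / 53.21 = 16.60 days.

16.6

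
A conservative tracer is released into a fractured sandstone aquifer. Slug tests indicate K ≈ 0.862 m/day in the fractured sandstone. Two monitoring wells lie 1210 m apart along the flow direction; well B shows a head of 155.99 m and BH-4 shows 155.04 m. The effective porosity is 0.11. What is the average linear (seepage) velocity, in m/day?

0.00615

Hydraulic gradient i = (155.99 − 155.04) / 1210 = 0.95 / 1210 = 0.0007851.
Darcy flux q = K · i = 0.8620 × 0.0007851 = 0.0006768 m/day.
Seepage velocity v = q / n_e = 0.0006768 / 0.11 = 0.006153 m/day.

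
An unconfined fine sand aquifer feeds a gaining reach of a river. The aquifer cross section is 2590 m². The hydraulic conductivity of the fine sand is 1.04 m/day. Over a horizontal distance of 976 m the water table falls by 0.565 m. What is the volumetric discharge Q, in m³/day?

1.56

Hydraulic gradient i = Δh / L = 0.565 / 976 = 0.0005789.
Darcy's law: Q = K · A · i = 1.040 × 2590 × 0.0005789 = 1.559 m³/day.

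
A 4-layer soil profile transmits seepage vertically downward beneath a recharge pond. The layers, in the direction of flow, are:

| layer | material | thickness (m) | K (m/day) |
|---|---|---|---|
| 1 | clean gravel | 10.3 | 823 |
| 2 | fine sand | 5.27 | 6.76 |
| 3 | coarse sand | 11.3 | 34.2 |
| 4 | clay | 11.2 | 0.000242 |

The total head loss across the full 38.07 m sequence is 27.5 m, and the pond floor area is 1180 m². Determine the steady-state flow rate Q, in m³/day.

Flow is perpendicular to layering, so the layers act in series and the equivalent K is the thickness-weighted harmonic mean.
Total thickness L = 10.3 + 5.27 + 11.3 + 11.2 = 38.07 m.
Σ(b_i/K_i) = 10.3/823 + 5.27/6.76 + 11.3/34.2 + 11.2/0.000242 = 46282 d.
K_eq = L / Σ(b_i/K_i) = 38.07 / 46282 = 0.0008226 m/day.
Q = K_eq · A · (Δh/L) = 0.0008226 × 1180 × (27.5/38.07) = 0.7011 m³/day.

0.701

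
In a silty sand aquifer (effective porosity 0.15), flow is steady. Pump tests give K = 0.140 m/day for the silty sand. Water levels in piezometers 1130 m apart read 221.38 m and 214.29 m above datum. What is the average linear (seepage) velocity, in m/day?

Hydraulic gradient i = (221.38 − 214.29) / 1130 = 7.09 / 1130 = 0.006274.
Darcy flux q = K · i = 0.1400 × 0.006274 = 0.0008784 m/day.
Seepage velocity v = q / n_e = 0.0008784 / 0.15 = 0.005856 m/day.

0.00586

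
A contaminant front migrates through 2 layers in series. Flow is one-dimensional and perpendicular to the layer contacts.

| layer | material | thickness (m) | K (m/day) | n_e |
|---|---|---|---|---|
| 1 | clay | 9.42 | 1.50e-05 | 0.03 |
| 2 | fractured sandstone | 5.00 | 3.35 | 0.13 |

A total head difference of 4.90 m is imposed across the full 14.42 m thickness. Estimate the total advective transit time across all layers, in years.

327

With flow normal to the layers, continuity requires the same specific discharge q through every layer.
Σ(b_i/K_i) = 9.42/1.50e-05 + 5.00/3.35 = 6.280e+05 d.
q = Δh / Σ(b_i/K_i) = 4.90 / 6.280e+05 = 7.803e-06 m/day.
In each layer the seepage velocity is v_i = q/n_i, so the layer transit time is t_i = b_i·n_i / q:
  layer 1 (clay): t_1 = 9.42 × 0.03 / 7.803e-06 = 36219 d
  layer 2 (fractured sandstone): t_2 = 5.00 × 0.13 / 7.803e-06 = 83306 d
Total t = Σ t_i = 1.195e+05 days = 327.2 years.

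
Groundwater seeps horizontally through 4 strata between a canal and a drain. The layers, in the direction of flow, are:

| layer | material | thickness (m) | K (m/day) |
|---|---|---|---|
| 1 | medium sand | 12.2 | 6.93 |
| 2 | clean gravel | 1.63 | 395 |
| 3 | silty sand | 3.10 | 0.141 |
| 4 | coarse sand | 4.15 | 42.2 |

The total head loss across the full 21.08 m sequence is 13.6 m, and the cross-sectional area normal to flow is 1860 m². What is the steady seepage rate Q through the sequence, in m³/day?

1060

Flow is perpendicular to layering, so the layers act in series and the equivalent K is the thickness-weighted harmonic mean.
Total thickness L = 12.2 + 1.63 + 3.10 + 4.15 = 21.08 m.
Σ(b_i/K_i) = 12.2/6.93 + 1.63/395 + 3.10/0.141 + 4.15/42.2 = 23.85 d.
K_eq = L / Σ(b_i/K_i) = 21.08 / 23.85 = 0.8839 m/day.
Q = K_eq · A · (Δh/L) = 0.8839 × 1860 × (13.6/21.08) = 1061 m³/day.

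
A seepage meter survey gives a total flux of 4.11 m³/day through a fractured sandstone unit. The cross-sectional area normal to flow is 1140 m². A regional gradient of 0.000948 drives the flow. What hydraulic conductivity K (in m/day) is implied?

3.80

Hydraulic gradient i = 0.000948.
From Q = K·A·i, K = Q / (A·i) = 4.11 / (1140 × 0.0009480) = 3.803 m/day.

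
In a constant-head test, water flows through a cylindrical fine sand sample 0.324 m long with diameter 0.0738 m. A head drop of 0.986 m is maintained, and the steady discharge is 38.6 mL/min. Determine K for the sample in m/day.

4.27

Cross-sectional area A = π·(d/2)² = π × (0.0738/2)² = 0.004278 m².
Convert discharge: 38.6 mL/min = 6.433e-07 m³/s.
Darcy's law rearranged: K = Q·L / (A·Δh) = 6.433e-07 × 0.324 / (0.004278 × 0.986) = 4.942e-05 m/s = 4.270 m/day.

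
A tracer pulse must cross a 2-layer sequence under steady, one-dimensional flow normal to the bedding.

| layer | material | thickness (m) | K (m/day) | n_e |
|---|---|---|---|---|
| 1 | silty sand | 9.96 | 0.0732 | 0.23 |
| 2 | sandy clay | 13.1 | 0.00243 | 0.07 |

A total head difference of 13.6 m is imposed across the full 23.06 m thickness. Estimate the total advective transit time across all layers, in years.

With flow normal to the layers, continuity requires the same specific discharge q through every layer.
Σ(b_i/K_i) = 9.96/0.0732 + 13.1/0.00243 = 5527 d.
q = Δh / Σ(b_i/K_i) = 13.6 / 5527 = 0.002461 m/day.
In each layer the seepage velocity is v_i = q/n_i, so the layer transit time is t_i = b_i·n_i / q:
  layer 1 (silty sand): t_1 = 9.96 × 0.23 / 0.002461 = 931.0 d
  layer 2 (sandy clay): t_2 = 13.1 × 0.07 / 0.002461 = 372.7 d
Total t = Σ t_i = 1304 days = 3.569 years.

3.57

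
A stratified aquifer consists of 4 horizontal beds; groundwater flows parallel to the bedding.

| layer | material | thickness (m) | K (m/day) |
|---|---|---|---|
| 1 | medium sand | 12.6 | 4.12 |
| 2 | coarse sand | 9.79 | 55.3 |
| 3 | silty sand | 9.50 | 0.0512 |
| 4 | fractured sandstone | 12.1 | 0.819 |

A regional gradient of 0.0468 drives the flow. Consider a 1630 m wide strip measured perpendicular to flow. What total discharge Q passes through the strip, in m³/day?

46100

Flow is parallel to layering, so each bed carries its own Darcy discharge and the transmissivities add.
Σ(K_i·b_i) = 4.12×12.6 + 55.3×9.79 + 0.0512×9.50 + 0.819×12.1 = 603.7 m²/day.
Hydraulic gradient i = 0.0468.
Q = Σ(K_i·b_i) · W · i = 603.7 × 1630 × 0.04680 = 46052 m³/day.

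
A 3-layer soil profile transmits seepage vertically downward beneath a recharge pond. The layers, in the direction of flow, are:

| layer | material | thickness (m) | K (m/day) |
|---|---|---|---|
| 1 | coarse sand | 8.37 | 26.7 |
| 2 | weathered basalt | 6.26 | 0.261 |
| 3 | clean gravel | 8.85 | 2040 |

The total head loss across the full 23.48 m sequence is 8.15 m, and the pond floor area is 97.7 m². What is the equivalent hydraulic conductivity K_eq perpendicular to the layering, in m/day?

0.966

Flow is perpendicular to layering, so the layers act in series and the equivalent K is the thickness-weighted harmonic mean.
Total thickness L = 8.37 + 6.26 + 8.85 = 23.48 m.
Σ(b_i/K_i) = 8.37/26.7 + 6.26/0.261 + 8.85/2040 = 24.30 d.
K_eq = L / Σ(b_i/K_i) = 23.48 / 24.30 = 0.9662 m/day.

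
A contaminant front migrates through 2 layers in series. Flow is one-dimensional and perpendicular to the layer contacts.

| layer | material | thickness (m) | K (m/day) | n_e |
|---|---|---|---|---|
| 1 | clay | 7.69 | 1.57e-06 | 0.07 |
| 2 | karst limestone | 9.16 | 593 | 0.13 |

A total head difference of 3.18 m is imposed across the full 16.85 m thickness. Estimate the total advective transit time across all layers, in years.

7290

With flow normal to the layers, continuity requires the same specific discharge q through every layer.
Σ(b_i/K_i) = 7.69/1.57e-06 + 9.16/593 = 4.898e+06 d.
q = Δh / Σ(b_i/K_i) = 3.18 / 4.898e+06 = 6.492e-07 m/day.
In each layer the seepage velocity is v_i = q/n_i, so the layer transit time is t_i = b_i·n_i / q:
  layer 1 (clay): t_1 = 7.69 × 0.07 / 6.492e-07 = 8.291e+05 d
  layer 2 (karst limestone): t_2 = 9.16 × 0.13 / 6.492e-07 = 1.834e+06 d
Total t = Σ t_i = 2.663e+06 days = 7292 years.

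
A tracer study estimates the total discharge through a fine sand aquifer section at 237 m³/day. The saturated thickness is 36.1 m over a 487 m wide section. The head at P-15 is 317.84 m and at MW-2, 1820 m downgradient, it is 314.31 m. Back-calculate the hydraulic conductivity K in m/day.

6.95

Cross-sectional area A = 487 × 36.1 = 17581 m².
Hydraulic gradient i = (317.84 − 314.31) / 1820 = 3.53 / 1820 = 0.001940.
From Q = K·A·i, K = Q / (A·i) = 237 / (17581 × 0.001940) = 6.950 m/day.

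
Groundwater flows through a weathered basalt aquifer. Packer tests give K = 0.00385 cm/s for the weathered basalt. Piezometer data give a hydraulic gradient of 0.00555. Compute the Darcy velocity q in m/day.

Convert K: 0.00385 cm/s × 864 = 3.326 m/day.
Hydraulic gradient i = 0.00555.
Specific discharge q = K · i = 3.326 × 0.005550 = 0.01846 m/day.

0.0185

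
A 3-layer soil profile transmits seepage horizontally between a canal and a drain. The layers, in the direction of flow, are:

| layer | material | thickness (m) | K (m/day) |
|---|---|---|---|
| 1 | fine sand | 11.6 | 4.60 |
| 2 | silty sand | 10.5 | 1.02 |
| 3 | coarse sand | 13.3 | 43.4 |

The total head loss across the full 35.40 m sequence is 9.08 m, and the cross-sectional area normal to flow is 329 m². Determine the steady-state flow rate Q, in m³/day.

Flow is perpendicular to layering, so the layers act in series and the equivalent K is the thickness-weighted harmonic mean.
Total thickness L = 11.6 + 10.5 + 13.3 = 35.40 m.
Σ(b_i/K_i) = 11.6/4.60 + 10.5/1.02 + 13.3/43.4 = 13.12 d.
K_eq = L / Σ(b_i/K_i) = 35.40 / 13.12 = 2.698 m/day.
Q = K_eq · A · (Δh/L) = 2.698 × 329 × (9.08/35.40) = 227.7 m³/day.

228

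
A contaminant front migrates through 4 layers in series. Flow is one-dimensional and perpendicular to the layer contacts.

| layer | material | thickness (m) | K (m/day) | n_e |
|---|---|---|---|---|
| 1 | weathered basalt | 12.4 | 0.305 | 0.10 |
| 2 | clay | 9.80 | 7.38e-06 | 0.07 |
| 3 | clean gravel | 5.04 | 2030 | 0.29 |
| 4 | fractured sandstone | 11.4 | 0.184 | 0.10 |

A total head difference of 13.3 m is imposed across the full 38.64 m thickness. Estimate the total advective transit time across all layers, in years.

1240

With flow normal to the layers, continuity requires the same specific discharge q through every layer.
Σ(b_i/K_i) = 12.4/0.305 + 9.80/7.38e-06 + 5.04/2030 + 11.4/0.184 = 1.328e+06 d.
q = Δh / Σ(b_i/K_i) = 13.3 / 1.328e+06 = 1.001e-05 m/day.
In each layer the seepage velocity is v_i = q/n_i, so the layer transit time is t_i = b_i·n_i / q:
  layer 1 (weathered basalt): t_1 = 12.4 × 0.10 / 1.001e-05 = 1.238e+05 d
  layer 2 (clay): t_2 = 9.80 × 0.07 / 1.001e-05 = 68498 d
  layer 3 (clean gravel): t_3 = 5.04 × 0.29 / 1.001e-05 = 1.459e+05 d
  layer 4 (fractured sandstone): t_4 = 11.4 × 0.10 / 1.001e-05 = 1.138e+05 d
Total t = Σ t_i = 4.521e+05 days = 1238 years.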